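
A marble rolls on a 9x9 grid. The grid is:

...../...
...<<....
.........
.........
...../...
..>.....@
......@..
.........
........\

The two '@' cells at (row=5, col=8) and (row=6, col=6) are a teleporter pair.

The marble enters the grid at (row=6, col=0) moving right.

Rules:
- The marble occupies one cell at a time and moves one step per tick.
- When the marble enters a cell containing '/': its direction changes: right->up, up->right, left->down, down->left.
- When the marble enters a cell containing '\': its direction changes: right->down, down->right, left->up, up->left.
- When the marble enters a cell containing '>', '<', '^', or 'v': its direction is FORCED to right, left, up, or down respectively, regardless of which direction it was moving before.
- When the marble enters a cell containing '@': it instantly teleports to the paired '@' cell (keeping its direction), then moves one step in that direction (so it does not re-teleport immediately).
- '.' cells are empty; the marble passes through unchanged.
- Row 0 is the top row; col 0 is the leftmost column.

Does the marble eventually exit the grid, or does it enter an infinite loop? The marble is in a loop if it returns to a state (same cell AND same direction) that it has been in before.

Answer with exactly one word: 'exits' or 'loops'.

Step 1: enter (6,0), '.' pass, move right to (6,1)
Step 2: enter (6,1), '.' pass, move right to (6,2)
Step 3: enter (6,2), '.' pass, move right to (6,3)
Step 4: enter (6,3), '.' pass, move right to (6,4)
Step 5: enter (6,4), '.' pass, move right to (6,5)
Step 6: enter (6,5), '.' pass, move right to (6,6)
Step 7: enter (6,6), '@' teleport (6,6)->(5,8), also enter (5,8), move right to (5,9)
Step 8: at (5,9) — EXIT via right edge, pos 5

Answer: exits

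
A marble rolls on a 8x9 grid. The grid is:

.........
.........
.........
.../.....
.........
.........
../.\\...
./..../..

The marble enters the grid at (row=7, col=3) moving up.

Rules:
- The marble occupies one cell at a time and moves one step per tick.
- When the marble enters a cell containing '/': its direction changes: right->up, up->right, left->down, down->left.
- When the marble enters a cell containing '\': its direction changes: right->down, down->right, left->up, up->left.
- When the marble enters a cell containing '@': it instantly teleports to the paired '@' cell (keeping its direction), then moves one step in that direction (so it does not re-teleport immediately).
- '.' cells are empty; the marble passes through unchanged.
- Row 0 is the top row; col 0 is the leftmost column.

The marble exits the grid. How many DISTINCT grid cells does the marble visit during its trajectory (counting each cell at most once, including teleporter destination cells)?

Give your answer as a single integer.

Step 1: enter (7,3), '.' pass, move up to (6,3)
Step 2: enter (6,3), '.' pass, move up to (5,3)
Step 3: enter (5,3), '.' pass, move up to (4,3)
Step 4: enter (4,3), '.' pass, move up to (3,3)
Step 5: enter (3,3), '/' deflects up->right, move right to (3,4)
Step 6: enter (3,4), '.' pass, move right to (3,5)
Step 7: enter (3,5), '.' pass, move right to (3,6)
Step 8: enter (3,6), '.' pass, move right to (3,7)
Step 9: enter (3,7), '.' pass, move right to (3,8)
Step 10: enter (3,8), '.' pass, move right to (3,9)
Step 11: at (3,9) — EXIT via right edge, pos 3
Distinct cells visited: 10 (path length 10)

Answer: 10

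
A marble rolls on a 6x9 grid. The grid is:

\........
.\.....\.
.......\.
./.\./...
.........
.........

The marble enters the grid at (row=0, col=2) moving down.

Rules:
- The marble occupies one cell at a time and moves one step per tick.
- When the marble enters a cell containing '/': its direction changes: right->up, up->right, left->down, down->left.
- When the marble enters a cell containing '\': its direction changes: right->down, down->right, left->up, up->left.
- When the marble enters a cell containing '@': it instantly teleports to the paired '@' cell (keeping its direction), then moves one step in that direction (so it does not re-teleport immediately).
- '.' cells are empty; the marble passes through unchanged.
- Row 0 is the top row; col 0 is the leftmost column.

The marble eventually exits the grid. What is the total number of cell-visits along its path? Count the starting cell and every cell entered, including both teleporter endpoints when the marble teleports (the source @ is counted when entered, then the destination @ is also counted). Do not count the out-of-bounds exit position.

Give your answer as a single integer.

Step 1: enter (0,2), '.' pass, move down to (1,2)
Step 2: enter (1,2), '.' pass, move down to (2,2)
Step 3: enter (2,2), '.' pass, move down to (3,2)
Step 4: enter (3,2), '.' pass, move down to (4,2)
Step 5: enter (4,2), '.' pass, move down to (5,2)
Step 6: enter (5,2), '.' pass, move down to (6,2)
Step 7: at (6,2) — EXIT via bottom edge, pos 2
Path length (cell visits): 6

Answer: 6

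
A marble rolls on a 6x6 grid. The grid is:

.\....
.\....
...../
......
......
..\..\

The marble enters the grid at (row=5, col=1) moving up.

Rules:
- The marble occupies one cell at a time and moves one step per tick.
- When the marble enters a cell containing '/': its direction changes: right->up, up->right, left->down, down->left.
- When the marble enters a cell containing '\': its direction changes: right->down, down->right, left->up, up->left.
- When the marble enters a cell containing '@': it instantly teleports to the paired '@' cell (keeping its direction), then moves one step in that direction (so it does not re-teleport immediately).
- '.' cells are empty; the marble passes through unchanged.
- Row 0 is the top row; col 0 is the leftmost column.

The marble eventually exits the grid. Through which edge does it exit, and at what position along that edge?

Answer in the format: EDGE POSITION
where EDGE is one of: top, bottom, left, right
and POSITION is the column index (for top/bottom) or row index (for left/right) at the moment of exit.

Step 1: enter (5,1), '.' pass, move up to (4,1)
Step 2: enter (4,1), '.' pass, move up to (3,1)
Step 3: enter (3,1), '.' pass, move up to (2,1)
Step 4: enter (2,1), '.' pass, move up to (1,1)
Step 5: enter (1,1), '\' deflects up->left, move left to (1,0)
Step 6: enter (1,0), '.' pass, move left to (1,-1)
Step 7: at (1,-1) — EXIT via left edge, pos 1

Answer: left 1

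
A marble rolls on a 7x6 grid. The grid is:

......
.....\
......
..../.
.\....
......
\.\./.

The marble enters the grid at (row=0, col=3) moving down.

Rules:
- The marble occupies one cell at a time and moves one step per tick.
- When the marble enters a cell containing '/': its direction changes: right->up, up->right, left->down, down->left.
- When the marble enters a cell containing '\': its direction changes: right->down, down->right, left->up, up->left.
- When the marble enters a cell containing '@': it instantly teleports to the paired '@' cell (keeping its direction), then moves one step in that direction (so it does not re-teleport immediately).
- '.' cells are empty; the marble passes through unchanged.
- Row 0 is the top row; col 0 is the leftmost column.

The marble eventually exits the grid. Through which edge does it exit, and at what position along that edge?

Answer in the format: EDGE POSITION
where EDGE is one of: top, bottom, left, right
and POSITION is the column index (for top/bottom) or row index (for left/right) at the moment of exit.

Answer: bottom 3

Derivation:
Step 1: enter (0,3), '.' pass, move down to (1,3)
Step 2: enter (1,3), '.' pass, move down to (2,3)
Step 3: enter (2,3), '.' pass, move down to (3,3)
Step 4: enter (3,3), '.' pass, move down to (4,3)
Step 5: enter (4,3), '.' pass, move down to (5,3)
Step 6: enter (5,3), '.' pass, move down to (6,3)
Step 7: enter (6,3), '.' pass, move down to (7,3)
Step 8: at (7,3) — EXIT via bottom edge, pos 3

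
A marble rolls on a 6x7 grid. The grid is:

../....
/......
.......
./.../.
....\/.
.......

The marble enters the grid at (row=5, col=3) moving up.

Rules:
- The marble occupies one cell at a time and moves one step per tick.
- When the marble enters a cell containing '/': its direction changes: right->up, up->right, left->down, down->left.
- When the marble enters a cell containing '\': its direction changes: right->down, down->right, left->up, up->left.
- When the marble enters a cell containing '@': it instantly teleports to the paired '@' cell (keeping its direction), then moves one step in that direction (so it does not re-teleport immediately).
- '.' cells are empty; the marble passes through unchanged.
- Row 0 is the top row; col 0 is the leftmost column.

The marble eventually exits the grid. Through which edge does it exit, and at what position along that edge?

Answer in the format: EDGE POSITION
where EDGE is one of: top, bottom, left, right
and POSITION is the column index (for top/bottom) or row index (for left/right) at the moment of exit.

Answer: top 3

Derivation:
Step 1: enter (5,3), '.' pass, move up to (4,3)
Step 2: enter (4,3), '.' pass, move up to (3,3)
Step 3: enter (3,3), '.' pass, move up to (2,3)
Step 4: enter (2,3), '.' pass, move up to (1,3)
Step 5: enter (1,3), '.' pass, move up to (0,3)
Step 6: enter (0,3), '.' pass, move up to (-1,3)
Step 7: at (-1,3) — EXIT via top edge, pos 3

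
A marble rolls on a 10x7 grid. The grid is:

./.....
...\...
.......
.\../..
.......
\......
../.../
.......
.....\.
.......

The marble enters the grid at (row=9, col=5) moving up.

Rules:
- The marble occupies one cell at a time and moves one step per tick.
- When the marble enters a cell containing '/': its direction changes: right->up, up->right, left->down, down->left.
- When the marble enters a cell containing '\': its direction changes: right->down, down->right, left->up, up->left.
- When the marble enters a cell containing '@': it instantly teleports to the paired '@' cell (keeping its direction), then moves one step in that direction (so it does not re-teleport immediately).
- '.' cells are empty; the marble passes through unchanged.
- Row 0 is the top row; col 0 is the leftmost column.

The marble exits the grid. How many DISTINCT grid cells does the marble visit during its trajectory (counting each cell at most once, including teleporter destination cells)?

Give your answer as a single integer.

Step 1: enter (9,5), '.' pass, move up to (8,5)
Step 2: enter (8,5), '\' deflects up->left, move left to (8,4)
Step 3: enter (8,4), '.' pass, move left to (8,3)
Step 4: enter (8,3), '.' pass, move left to (8,2)
Step 5: enter (8,2), '.' pass, move left to (8,1)
Step 6: enter (8,1), '.' pass, move left to (8,0)
Step 7: enter (8,0), '.' pass, move left to (8,-1)
Step 8: at (8,-1) — EXIT via left edge, pos 8
Distinct cells visited: 7 (path length 7)

Answer: 7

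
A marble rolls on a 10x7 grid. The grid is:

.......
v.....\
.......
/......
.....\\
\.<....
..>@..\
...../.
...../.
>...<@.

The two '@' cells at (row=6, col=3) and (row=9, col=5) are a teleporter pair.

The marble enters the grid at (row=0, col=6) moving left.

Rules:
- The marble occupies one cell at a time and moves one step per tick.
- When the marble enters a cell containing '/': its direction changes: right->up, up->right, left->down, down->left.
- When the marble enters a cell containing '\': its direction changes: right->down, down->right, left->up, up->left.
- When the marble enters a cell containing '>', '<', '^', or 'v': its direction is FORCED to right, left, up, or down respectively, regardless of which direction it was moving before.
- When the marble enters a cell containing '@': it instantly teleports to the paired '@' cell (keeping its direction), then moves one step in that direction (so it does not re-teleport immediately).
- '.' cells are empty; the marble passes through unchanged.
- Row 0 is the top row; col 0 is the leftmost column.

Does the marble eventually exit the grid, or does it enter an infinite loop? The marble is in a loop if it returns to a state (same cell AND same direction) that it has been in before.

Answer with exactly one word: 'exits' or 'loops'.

Step 1: enter (0,6), '.' pass, move left to (0,5)
Step 2: enter (0,5), '.' pass, move left to (0,4)
Step 3: enter (0,4), '.' pass, move left to (0,3)
Step 4: enter (0,3), '.' pass, move left to (0,2)
Step 5: enter (0,2), '.' pass, move left to (0,1)
Step 6: enter (0,1), '.' pass, move left to (0,0)
Step 7: enter (0,0), '.' pass, move left to (0,-1)
Step 8: at (0,-1) — EXIT via left edge, pos 0

Answer: exits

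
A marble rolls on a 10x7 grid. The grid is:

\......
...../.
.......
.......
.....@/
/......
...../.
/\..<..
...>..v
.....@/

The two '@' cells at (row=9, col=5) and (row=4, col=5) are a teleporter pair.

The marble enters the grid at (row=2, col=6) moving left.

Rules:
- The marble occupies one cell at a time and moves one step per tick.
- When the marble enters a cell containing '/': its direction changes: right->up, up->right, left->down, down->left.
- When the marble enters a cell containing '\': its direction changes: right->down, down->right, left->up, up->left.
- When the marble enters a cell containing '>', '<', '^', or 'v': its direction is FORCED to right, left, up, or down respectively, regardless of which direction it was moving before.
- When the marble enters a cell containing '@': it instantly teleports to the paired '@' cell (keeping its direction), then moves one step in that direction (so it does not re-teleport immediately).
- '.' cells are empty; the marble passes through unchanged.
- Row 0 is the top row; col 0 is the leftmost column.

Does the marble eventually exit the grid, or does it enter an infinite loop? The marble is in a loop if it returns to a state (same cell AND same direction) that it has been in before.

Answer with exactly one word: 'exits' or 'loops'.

Answer: exits

Derivation:
Step 1: enter (2,6), '.' pass, move left to (2,5)
Step 2: enter (2,5), '.' pass, move left to (2,4)
Step 3: enter (2,4), '.' pass, move left to (2,3)
Step 4: enter (2,3), '.' pass, move left to (2,2)
Step 5: enter (2,2), '.' pass, move left to (2,1)
Step 6: enter (2,1), '.' pass, move left to (2,0)
Step 7: enter (2,0), '.' pass, move left to (2,-1)
Step 8: at (2,-1) — EXIT via left edge, pos 2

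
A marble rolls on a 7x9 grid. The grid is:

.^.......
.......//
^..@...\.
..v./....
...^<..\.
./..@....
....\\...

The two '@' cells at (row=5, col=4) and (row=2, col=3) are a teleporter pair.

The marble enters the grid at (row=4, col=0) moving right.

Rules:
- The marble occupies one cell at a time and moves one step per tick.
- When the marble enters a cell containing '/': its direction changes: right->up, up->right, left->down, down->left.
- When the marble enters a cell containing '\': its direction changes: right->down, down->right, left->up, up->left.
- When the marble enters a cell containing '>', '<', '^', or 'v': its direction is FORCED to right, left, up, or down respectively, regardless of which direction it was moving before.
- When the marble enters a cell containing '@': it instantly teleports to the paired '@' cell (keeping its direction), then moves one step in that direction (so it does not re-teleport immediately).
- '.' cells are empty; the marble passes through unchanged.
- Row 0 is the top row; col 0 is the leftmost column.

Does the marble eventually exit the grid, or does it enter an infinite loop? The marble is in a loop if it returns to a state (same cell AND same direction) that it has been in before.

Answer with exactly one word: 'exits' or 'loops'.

Step 1: enter (4,0), '.' pass, move right to (4,1)
Step 2: enter (4,1), '.' pass, move right to (4,2)
Step 3: enter (4,2), '.' pass, move right to (4,3)
Step 4: enter (4,3), '^' forces right->up, move up to (3,3)
Step 5: enter (3,3), '.' pass, move up to (2,3)
Step 6: enter (2,3), '@' teleport (2,3)->(5,4), also enter (5,4), move up to (4,4)
Step 7: enter (4,4), '<' forces up->left, move left to (4,3)
Step 8: enter (4,3), '^' forces left->up, move up to (3,3)
Step 9: at (3,3) dir=up — LOOP DETECTED (seen before)

Answer: loops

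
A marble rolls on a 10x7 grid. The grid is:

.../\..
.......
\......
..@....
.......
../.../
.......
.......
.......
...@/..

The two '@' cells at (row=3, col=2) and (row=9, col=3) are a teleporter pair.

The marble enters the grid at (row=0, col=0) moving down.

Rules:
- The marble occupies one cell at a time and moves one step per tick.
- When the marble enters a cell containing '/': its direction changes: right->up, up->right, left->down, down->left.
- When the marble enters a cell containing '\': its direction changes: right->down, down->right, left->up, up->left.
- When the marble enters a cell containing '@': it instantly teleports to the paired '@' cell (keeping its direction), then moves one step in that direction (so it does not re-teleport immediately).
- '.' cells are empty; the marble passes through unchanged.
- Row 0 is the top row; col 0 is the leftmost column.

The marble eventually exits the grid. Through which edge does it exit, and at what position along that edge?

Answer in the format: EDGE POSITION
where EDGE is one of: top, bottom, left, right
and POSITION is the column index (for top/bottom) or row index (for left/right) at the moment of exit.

Step 1: enter (0,0), '.' pass, move down to (1,0)
Step 2: enter (1,0), '.' pass, move down to (2,0)
Step 3: enter (2,0), '\' deflects down->right, move right to (2,1)
Step 4: enter (2,1), '.' pass, move right to (2,2)
Step 5: enter (2,2), '.' pass, move right to (2,3)
Step 6: enter (2,3), '.' pass, move right to (2,4)
Step 7: enter (2,4), '.' pass, move right to (2,5)
Step 8: enter (2,5), '.' pass, move right to (2,6)
Step 9: enter (2,6), '.' pass, move right to (2,7)
Step 10: at (2,7) — EXIT via right edge, pos 2

Answer: right 2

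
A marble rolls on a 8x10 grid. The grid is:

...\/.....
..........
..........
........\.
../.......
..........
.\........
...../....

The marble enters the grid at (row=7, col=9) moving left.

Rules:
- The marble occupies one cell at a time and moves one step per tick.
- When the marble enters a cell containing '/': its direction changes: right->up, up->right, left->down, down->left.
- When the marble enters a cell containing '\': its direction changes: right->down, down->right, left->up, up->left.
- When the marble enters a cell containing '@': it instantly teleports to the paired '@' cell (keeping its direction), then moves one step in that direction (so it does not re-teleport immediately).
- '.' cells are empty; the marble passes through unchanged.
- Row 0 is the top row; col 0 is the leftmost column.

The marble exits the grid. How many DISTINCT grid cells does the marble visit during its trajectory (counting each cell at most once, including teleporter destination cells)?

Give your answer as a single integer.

Step 1: enter (7,9), '.' pass, move left to (7,8)
Step 2: enter (7,8), '.' pass, move left to (7,7)
Step 3: enter (7,7), '.' pass, move left to (7,6)
Step 4: enter (7,6), '.' pass, move left to (7,5)
Step 5: enter (7,5), '/' deflects left->down, move down to (8,5)
Step 6: at (8,5) — EXIT via bottom edge, pos 5
Distinct cells visited: 5 (path length 5)

Answer: 5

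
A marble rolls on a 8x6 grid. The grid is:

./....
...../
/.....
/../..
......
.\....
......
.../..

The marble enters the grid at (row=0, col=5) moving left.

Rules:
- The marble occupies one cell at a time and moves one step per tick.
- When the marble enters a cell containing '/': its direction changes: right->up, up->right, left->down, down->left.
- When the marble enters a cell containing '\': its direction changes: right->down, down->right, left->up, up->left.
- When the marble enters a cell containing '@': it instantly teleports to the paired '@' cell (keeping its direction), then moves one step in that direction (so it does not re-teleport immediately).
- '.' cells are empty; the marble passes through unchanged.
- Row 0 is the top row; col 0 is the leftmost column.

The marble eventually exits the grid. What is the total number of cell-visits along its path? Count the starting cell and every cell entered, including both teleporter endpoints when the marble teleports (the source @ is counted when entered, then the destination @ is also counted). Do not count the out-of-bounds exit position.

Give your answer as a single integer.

Step 1: enter (0,5), '.' pass, move left to (0,4)
Step 2: enter (0,4), '.' pass, move left to (0,3)
Step 3: enter (0,3), '.' pass, move left to (0,2)
Step 4: enter (0,2), '.' pass, move left to (0,1)
Step 5: enter (0,1), '/' deflects left->down, move down to (1,1)
Step 6: enter (1,1), '.' pass, move down to (2,1)
Step 7: enter (2,1), '.' pass, move down to (3,1)
Step 8: enter (3,1), '.' pass, move down to (4,1)
Step 9: enter (4,1), '.' pass, move down to (5,1)
Step 10: enter (5,1), '\' deflects down->right, move right to (5,2)
Step 11: enter (5,2), '.' pass, move right to (5,3)
Step 12: enter (5,3), '.' pass, move right to (5,4)
Step 13: enter (5,4), '.' pass, move right to (5,5)
Step 14: enter (5,5), '.' pass, move right to (5,6)
Step 15: at (5,6) — EXIT via right edge, pos 5
Path length (cell visits): 14

Answer: 14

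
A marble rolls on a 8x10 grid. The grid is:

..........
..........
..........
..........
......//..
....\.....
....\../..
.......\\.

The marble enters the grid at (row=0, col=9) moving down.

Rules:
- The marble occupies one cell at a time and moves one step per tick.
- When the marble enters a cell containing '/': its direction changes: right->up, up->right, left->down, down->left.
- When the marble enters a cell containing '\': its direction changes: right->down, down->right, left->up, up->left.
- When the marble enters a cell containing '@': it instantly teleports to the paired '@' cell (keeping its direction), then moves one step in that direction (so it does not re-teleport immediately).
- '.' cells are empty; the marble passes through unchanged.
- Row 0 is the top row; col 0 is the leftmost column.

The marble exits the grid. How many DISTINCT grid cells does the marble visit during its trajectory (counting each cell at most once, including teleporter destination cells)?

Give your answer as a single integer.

Step 1: enter (0,9), '.' pass, move down to (1,9)
Step 2: enter (1,9), '.' pass, move down to (2,9)
Step 3: enter (2,9), '.' pass, move down to (3,9)
Step 4: enter (3,9), '.' pass, move down to (4,9)
Step 5: enter (4,9), '.' pass, move down to (5,9)
Step 6: enter (5,9), '.' pass, move down to (6,9)
Step 7: enter (6,9), '.' pass, move down to (7,9)
Step 8: enter (7,9), '.' pass, move down to (8,9)
Step 9: at (8,9) — EXIT via bottom edge, pos 9
Distinct cells visited: 8 (path length 8)

Answer: 8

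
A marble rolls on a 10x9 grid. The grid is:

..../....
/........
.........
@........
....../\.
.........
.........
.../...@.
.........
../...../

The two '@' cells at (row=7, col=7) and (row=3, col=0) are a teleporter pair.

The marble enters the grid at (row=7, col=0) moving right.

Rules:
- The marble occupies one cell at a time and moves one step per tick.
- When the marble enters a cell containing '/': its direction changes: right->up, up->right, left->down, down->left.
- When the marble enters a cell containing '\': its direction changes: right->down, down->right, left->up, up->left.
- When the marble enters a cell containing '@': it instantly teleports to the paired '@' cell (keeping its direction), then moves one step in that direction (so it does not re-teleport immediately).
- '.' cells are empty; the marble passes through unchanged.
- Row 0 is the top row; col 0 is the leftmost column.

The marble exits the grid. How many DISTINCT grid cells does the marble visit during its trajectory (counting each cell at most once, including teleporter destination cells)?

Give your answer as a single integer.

Step 1: enter (7,0), '.' pass, move right to (7,1)
Step 2: enter (7,1), '.' pass, move right to (7,2)
Step 3: enter (7,2), '.' pass, move right to (7,3)
Step 4: enter (7,3), '/' deflects right->up, move up to (6,3)
Step 5: enter (6,3), '.' pass, move up to (5,3)
Step 6: enter (5,3), '.' pass, move up to (4,3)
Step 7: enter (4,3), '.' pass, move up to (3,3)
Step 8: enter (3,3), '.' pass, move up to (2,3)
Step 9: enter (2,3), '.' pass, move up to (1,3)
Step 10: enter (1,3), '.' pass, move up to (0,3)
Step 11: enter (0,3), '.' pass, move up to (-1,3)
Step 12: at (-1,3) — EXIT via top edge, pos 3
Distinct cells visited: 11 (path length 11)

Answer: 11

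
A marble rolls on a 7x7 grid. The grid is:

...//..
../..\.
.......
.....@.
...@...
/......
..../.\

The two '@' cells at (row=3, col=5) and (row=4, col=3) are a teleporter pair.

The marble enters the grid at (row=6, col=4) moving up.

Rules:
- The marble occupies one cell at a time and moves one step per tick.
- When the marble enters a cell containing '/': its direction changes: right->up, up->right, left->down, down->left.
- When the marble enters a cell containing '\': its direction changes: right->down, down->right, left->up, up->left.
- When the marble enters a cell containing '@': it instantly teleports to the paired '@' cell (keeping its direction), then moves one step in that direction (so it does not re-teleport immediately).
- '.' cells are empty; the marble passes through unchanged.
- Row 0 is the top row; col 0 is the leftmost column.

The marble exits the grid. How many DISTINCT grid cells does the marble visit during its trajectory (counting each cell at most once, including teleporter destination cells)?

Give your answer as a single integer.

Answer: 3

Derivation:
Step 1: enter (6,4), '/' deflects up->right, move right to (6,5)
Step 2: enter (6,5), '.' pass, move right to (6,6)
Step 3: enter (6,6), '\' deflects right->down, move down to (7,6)
Step 4: at (7,6) — EXIT via bottom edge, pos 6
Distinct cells visited: 3 (path length 3)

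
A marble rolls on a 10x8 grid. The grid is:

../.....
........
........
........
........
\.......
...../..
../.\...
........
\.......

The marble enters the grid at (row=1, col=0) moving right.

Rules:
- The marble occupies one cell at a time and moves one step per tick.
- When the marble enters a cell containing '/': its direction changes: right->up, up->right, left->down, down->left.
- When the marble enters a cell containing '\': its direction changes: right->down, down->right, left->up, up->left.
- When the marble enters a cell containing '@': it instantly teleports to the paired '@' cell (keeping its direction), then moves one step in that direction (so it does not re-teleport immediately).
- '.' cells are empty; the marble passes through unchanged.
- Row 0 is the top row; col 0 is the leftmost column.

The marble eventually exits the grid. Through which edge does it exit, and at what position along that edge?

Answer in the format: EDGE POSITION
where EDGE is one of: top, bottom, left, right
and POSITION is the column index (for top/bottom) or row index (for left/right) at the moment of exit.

Answer: right 1

Derivation:
Step 1: enter (1,0), '.' pass, move right to (1,1)
Step 2: enter (1,1), '.' pass, move right to (1,2)
Step 3: enter (1,2), '.' pass, move right to (1,3)
Step 4: enter (1,3), '.' pass, move right to (1,4)
Step 5: enter (1,4), '.' pass, move right to (1,5)
Step 6: enter (1,5), '.' pass, move right to (1,6)
Step 7: enter (1,6), '.' pass, move right to (1,7)
Step 8: enter (1,7), '.' pass, move right to (1,8)
Step 9: at (1,8) — EXIT via right edge, pos 1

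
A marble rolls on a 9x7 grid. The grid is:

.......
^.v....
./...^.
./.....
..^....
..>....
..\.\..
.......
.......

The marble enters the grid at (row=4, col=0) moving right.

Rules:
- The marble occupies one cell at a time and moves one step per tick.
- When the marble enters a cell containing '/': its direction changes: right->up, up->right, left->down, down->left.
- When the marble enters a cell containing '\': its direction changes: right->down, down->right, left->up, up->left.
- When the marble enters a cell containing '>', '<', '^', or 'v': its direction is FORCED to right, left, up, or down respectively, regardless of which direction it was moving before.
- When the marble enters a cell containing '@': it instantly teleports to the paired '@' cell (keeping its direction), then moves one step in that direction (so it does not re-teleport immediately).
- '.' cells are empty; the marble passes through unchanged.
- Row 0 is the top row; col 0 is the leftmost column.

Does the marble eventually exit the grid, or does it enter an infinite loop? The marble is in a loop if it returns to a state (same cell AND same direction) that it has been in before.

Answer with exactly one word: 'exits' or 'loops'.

Answer: loops

Derivation:
Step 1: enter (4,0), '.' pass, move right to (4,1)
Step 2: enter (4,1), '.' pass, move right to (4,2)
Step 3: enter (4,2), '^' forces right->up, move up to (3,2)
Step 4: enter (3,2), '.' pass, move up to (2,2)
Step 5: enter (2,2), '.' pass, move up to (1,2)
Step 6: enter (1,2), 'v' forces up->down, move down to (2,2)
Step 7: enter (2,2), '.' pass, move down to (3,2)
Step 8: enter (3,2), '.' pass, move down to (4,2)
Step 9: enter (4,2), '^' forces down->up, move up to (3,2)
Step 10: at (3,2) dir=up — LOOP DETECTED (seen before)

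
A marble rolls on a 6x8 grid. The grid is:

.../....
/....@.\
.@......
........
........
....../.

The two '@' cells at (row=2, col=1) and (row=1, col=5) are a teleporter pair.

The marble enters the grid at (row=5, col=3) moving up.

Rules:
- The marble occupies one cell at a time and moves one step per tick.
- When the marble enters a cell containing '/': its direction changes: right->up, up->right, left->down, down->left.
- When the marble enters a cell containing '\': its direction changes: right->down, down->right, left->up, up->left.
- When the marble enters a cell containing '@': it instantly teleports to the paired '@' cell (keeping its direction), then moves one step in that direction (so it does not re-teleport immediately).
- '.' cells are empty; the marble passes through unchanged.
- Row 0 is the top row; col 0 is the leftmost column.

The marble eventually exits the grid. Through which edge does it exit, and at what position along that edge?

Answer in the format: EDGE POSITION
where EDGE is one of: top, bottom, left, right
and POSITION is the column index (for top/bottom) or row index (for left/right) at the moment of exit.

Step 1: enter (5,3), '.' pass, move up to (4,3)
Step 2: enter (4,3), '.' pass, move up to (3,3)
Step 3: enter (3,3), '.' pass, move up to (2,3)
Step 4: enter (2,3), '.' pass, move up to (1,3)
Step 5: enter (1,3), '.' pass, move up to (0,3)
Step 6: enter (0,3), '/' deflects up->right, move right to (0,4)
Step 7: enter (0,4), '.' pass, move right to (0,5)
Step 8: enter (0,5), '.' pass, move right to (0,6)
Step 9: enter (0,6), '.' pass, move right to (0,7)
Step 10: enter (0,7), '.' pass, move right to (0,8)
Step 11: at (0,8) — EXIT via right edge, pos 0

Answer: right 0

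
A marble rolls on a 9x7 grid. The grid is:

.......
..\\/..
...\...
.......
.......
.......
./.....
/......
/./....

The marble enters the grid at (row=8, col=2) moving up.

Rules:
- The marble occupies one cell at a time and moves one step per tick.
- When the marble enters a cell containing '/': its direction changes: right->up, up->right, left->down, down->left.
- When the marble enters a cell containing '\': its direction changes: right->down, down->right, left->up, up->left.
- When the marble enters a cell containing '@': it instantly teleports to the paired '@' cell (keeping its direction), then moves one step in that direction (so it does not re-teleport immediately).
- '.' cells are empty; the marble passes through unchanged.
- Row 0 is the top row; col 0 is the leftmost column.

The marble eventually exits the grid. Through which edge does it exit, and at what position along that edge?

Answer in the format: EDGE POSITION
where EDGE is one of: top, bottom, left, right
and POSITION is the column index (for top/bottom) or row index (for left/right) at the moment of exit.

Answer: right 8

Derivation:
Step 1: enter (8,2), '/' deflects up->right, move right to (8,3)
Step 2: enter (8,3), '.' pass, move right to (8,4)
Step 3: enter (8,4), '.' pass, move right to (8,5)
Step 4: enter (8,5), '.' pass, move right to (8,6)
Step 5: enter (8,6), '.' pass, move right to (8,7)
Step 6: at (8,7) — EXIT via right edge, pos 8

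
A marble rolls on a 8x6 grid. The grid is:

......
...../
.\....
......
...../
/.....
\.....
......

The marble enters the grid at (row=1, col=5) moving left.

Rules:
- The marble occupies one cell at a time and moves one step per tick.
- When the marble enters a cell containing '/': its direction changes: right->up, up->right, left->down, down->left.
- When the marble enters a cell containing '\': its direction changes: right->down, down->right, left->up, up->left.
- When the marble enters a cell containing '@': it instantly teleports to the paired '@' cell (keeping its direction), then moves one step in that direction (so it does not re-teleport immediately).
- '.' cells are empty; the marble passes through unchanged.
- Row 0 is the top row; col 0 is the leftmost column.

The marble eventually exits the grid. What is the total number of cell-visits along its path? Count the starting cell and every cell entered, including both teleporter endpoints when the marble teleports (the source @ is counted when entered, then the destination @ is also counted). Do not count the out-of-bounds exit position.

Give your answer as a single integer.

Step 1: enter (1,5), '/' deflects left->down, move down to (2,5)
Step 2: enter (2,5), '.' pass, move down to (3,5)
Step 3: enter (3,5), '.' pass, move down to (4,5)
Step 4: enter (4,5), '/' deflects down->left, move left to (4,4)
Step 5: enter (4,4), '.' pass, move left to (4,3)
Step 6: enter (4,3), '.' pass, move left to (4,2)
Step 7: enter (4,2), '.' pass, move left to (4,1)
Step 8: enter (4,1), '.' pass, move left to (4,0)
Step 9: enter (4,0), '.' pass, move left to (4,-1)
Step 10: at (4,-1) — EXIT via left edge, pos 4
Path length (cell visits): 9

Answer: 9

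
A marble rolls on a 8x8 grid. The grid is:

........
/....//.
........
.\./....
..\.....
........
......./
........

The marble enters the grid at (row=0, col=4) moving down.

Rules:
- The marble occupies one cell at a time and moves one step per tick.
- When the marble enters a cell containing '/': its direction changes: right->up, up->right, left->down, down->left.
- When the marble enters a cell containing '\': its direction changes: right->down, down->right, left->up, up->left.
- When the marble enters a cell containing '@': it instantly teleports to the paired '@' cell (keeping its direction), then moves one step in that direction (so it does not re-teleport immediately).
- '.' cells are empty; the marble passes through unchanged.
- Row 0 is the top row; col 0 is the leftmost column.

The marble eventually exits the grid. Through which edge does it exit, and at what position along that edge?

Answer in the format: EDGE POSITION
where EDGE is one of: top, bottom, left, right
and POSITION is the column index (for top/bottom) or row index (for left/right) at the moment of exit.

Answer: bottom 4

Derivation:
Step 1: enter (0,4), '.' pass, move down to (1,4)
Step 2: enter (1,4), '.' pass, move down to (2,4)
Step 3: enter (2,4), '.' pass, move down to (3,4)
Step 4: enter (3,4), '.' pass, move down to (4,4)
Step 5: enter (4,4), '.' pass, move down to (5,4)
Step 6: enter (5,4), '.' pass, move down to (6,4)
Step 7: enter (6,4), '.' pass, move down to (7,4)
Step 8: enter (7,4), '.' pass, move down to (8,4)
Step 9: at (8,4) — EXIT via bottom edge, pos 4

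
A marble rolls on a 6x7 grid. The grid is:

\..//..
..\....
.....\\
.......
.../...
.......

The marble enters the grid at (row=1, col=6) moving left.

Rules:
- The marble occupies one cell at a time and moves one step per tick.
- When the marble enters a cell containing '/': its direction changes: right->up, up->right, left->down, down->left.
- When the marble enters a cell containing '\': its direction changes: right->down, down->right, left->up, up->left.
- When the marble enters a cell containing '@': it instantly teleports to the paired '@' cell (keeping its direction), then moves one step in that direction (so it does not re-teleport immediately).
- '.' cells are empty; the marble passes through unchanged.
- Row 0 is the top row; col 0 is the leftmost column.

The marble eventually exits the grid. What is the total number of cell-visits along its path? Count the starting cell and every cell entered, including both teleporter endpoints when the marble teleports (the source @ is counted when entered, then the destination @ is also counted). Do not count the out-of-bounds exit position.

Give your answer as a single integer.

Step 1: enter (1,6), '.' pass, move left to (1,5)
Step 2: enter (1,5), '.' pass, move left to (1,4)
Step 3: enter (1,4), '.' pass, move left to (1,3)
Step 4: enter (1,3), '.' pass, move left to (1,2)
Step 5: enter (1,2), '\' deflects left->up, move up to (0,2)
Step 6: enter (0,2), '.' pass, move up to (-1,2)
Step 7: at (-1,2) — EXIT via top edge, pos 2
Path length (cell visits): 6

Answer: 6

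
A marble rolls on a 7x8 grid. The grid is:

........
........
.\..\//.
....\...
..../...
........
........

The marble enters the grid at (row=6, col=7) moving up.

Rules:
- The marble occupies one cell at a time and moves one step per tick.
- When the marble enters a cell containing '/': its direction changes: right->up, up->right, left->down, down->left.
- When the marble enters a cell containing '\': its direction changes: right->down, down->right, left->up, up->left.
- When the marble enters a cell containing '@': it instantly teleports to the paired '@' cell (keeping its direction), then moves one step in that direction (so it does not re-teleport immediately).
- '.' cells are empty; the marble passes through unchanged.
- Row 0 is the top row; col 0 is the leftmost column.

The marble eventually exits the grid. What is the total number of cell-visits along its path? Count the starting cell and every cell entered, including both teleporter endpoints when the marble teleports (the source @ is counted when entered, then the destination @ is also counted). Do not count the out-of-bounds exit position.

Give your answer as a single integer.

Answer: 7

Derivation:
Step 1: enter (6,7), '.' pass, move up to (5,7)
Step 2: enter (5,7), '.' pass, move up to (4,7)
Step 3: enter (4,7), '.' pass, move up to (3,7)
Step 4: enter (3,7), '.' pass, move up to (2,7)
Step 5: enter (2,7), '.' pass, move up to (1,7)
Step 6: enter (1,7), '.' pass, move up to (0,7)
Step 7: enter (0,7), '.' pass, move up to (-1,7)
Step 8: at (-1,7) — EXIT via top edge, pos 7
Path length (cell visits): 7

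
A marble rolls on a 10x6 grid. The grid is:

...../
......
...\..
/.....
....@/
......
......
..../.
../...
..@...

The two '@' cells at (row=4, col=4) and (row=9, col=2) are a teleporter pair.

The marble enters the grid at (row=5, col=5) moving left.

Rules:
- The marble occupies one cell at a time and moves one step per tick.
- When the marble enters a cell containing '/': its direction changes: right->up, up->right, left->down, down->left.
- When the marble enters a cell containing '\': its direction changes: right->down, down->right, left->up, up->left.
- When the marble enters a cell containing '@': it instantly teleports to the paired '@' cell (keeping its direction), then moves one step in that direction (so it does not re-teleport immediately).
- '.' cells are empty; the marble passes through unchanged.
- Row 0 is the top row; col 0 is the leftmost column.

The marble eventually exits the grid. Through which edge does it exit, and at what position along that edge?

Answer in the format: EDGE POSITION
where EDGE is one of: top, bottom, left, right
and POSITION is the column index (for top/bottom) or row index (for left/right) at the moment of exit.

Step 1: enter (5,5), '.' pass, move left to (5,4)
Step 2: enter (5,4), '.' pass, move left to (5,3)
Step 3: enter (5,3), '.' pass, move left to (5,2)
Step 4: enter (5,2), '.' pass, move left to (5,1)
Step 5: enter (5,1), '.' pass, move left to (5,0)
Step 6: enter (5,0), '.' pass, move left to (5,-1)
Step 7: at (5,-1) — EXIT via left edge, pos 5

Answer: left 5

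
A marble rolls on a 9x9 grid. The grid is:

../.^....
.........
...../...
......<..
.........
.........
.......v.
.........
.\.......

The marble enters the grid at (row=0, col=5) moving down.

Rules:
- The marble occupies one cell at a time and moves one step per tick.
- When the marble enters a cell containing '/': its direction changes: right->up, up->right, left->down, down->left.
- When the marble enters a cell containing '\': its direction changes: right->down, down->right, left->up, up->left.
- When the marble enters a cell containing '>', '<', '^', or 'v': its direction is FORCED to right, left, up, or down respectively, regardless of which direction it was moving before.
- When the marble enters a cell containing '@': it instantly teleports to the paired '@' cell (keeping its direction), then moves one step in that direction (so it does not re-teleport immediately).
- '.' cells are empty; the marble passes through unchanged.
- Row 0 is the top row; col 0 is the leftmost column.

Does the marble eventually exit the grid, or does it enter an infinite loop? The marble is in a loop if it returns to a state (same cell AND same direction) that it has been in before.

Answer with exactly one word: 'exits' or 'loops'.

Answer: exits

Derivation:
Step 1: enter (0,5), '.' pass, move down to (1,5)
Step 2: enter (1,5), '.' pass, move down to (2,5)
Step 3: enter (2,5), '/' deflects down->left, move left to (2,4)
Step 4: enter (2,4), '.' pass, move left to (2,3)
Step 5: enter (2,3), '.' pass, move left to (2,2)
Step 6: enter (2,2), '.' pass, move left to (2,1)
Step 7: enter (2,1), '.' pass, move left to (2,0)
Step 8: enter (2,0), '.' pass, move left to (2,-1)
Step 9: at (2,-1) — EXIT via left edge, pos 2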